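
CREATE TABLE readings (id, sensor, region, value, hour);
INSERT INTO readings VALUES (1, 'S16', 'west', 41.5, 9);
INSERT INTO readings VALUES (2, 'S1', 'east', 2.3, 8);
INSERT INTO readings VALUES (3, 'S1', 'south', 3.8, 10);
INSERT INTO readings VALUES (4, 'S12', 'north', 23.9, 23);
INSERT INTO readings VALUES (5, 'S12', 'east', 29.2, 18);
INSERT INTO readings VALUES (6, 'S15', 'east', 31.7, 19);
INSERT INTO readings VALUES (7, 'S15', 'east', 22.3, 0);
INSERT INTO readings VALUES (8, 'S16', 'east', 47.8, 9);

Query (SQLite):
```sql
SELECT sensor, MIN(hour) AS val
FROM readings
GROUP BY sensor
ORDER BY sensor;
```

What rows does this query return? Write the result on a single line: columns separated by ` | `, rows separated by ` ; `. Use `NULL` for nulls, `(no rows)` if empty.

Partition readings by sensor; compute MIN(hour) within each group.
  S1: ids {2, 3} → MIN(hour)=8
  S12: ids {4, 5} → MIN(hour)=18
  S15: ids {6, 7} → MIN(hour)=0
  S16: ids {1, 8} → MIN(hour)=9

S1 | 8 ; S12 | 18 ; S15 | 0 ; S16 | 9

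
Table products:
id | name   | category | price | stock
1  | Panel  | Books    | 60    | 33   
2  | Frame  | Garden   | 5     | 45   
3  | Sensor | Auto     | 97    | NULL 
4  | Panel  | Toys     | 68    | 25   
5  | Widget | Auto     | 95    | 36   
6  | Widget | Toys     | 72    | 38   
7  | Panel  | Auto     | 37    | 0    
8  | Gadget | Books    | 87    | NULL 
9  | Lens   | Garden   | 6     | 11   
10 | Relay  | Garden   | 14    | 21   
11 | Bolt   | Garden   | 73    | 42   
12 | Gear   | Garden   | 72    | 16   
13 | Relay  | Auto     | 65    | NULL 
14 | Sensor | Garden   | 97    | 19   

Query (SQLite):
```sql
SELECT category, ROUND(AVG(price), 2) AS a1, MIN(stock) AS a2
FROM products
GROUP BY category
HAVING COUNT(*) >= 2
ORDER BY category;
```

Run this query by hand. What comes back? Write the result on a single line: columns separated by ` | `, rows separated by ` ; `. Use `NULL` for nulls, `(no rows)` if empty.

Auto | 73.5 | 0 ; Books | 73.5 | 33 ; Garden | 44.5 | 11 ; Toys | 70 | 25

Group products by category.
Per group compute: ROUND(AVG(price), 2), MIN(stock).
HAVING: drop groups with fewer than 2 rows.
  Auto: ids {3, 5, 7, 13} → ROUND(AVG(price), 2)=73.5, MIN(stock)=0
  Books: ids {1, 8} → ROUND(AVG(price), 2)=73.5, MIN(stock)=33
  Garden: ids {2, 9, 10, 11, 12, 14} → ROUND(AVG(price), 2)=44.5, MIN(stock)=11
  Toys: ids {4, 6} → ROUND(AVG(price), 2)=70, MIN(stock)=25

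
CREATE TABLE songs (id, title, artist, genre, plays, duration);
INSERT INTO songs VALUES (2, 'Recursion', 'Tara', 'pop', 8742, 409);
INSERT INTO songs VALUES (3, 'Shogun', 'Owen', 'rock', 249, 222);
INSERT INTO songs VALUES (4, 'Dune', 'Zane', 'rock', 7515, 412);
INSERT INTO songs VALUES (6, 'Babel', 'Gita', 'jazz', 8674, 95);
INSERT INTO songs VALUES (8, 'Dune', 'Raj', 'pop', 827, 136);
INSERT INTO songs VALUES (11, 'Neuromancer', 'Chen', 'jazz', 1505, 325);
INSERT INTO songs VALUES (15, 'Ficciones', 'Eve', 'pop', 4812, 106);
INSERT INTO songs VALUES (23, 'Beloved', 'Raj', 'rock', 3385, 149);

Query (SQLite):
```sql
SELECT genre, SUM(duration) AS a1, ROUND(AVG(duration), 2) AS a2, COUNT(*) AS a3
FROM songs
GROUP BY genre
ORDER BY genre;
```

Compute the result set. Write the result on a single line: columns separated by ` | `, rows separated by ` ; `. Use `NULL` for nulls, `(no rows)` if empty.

Group songs by genre.
Per group compute: SUM(duration), ROUND(AVG(duration), 2), COUNT(*).
  jazz: ids {6, 11} → SUM(duration)=420, ROUND(AVG(duration), 2)=210, COUNT(*)=2
  pop: ids {2, 8, 15} → SUM(duration)=651, ROUND(AVG(duration), 2)=217, COUNT(*)=3
  rock: ids {3, 4, 23} → SUM(duration)=783, ROUND(AVG(duration), 2)=261, COUNT(*)=3

jazz | 420 | 210 | 2 ; pop | 651 | 217 | 3 ; rock | 783 | 261 | 3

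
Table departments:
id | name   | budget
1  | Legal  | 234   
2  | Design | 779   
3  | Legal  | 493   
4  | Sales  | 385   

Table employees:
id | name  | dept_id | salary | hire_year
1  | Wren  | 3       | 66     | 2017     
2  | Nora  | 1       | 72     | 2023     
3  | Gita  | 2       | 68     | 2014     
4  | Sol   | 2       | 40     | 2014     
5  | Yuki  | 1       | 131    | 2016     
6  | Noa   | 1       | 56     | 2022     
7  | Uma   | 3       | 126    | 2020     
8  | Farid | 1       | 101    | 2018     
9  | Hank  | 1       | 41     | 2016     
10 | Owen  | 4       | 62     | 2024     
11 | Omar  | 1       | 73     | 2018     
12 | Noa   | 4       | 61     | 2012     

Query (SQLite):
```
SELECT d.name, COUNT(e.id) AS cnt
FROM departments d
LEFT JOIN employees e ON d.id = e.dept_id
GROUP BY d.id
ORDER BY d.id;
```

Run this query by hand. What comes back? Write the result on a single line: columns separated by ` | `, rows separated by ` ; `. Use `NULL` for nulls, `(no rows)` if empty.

LEFT JOIN keeps every departments row; unmatched ones get NULL for employees columns.
Group by departments.id and compute COUNT(e.id). COUNT(col) of an all-NULL group is 0.
  1: ids {2, 5, 6, 8, 9, 11} → COUNT(e.id)=6
  2: ids {3, 4} → COUNT(e.id)=2
  3: ids {1, 7} → COUNT(e.id)=2
  4: ids {10, 12} → COUNT(e.id)=2

Legal | 6 ; Design | 2 ; Legal | 2 ; Sales | 2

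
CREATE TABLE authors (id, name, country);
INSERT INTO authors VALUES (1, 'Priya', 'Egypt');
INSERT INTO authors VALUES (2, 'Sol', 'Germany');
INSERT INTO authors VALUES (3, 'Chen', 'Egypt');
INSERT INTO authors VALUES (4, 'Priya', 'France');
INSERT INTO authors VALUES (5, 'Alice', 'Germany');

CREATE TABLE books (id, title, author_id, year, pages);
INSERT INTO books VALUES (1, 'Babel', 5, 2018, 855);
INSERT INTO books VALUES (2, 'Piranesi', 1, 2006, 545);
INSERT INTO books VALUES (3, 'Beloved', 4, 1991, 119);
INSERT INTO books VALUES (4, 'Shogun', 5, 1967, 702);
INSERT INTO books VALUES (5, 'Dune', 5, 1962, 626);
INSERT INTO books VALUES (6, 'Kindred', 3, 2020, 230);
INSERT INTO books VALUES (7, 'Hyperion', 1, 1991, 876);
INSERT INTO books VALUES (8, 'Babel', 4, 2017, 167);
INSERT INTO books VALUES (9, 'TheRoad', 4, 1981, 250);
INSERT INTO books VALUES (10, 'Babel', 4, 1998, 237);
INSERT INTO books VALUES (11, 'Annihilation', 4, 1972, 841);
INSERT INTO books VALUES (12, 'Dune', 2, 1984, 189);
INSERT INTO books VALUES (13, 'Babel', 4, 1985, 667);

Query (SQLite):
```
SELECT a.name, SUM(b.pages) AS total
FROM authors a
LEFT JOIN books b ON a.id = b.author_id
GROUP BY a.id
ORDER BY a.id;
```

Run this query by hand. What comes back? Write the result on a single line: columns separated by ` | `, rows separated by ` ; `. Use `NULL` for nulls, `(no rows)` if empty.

Priya | 1421 ; Sol | 189 ; Chen | 230 ; Priya | 2281 ; Alice | 2183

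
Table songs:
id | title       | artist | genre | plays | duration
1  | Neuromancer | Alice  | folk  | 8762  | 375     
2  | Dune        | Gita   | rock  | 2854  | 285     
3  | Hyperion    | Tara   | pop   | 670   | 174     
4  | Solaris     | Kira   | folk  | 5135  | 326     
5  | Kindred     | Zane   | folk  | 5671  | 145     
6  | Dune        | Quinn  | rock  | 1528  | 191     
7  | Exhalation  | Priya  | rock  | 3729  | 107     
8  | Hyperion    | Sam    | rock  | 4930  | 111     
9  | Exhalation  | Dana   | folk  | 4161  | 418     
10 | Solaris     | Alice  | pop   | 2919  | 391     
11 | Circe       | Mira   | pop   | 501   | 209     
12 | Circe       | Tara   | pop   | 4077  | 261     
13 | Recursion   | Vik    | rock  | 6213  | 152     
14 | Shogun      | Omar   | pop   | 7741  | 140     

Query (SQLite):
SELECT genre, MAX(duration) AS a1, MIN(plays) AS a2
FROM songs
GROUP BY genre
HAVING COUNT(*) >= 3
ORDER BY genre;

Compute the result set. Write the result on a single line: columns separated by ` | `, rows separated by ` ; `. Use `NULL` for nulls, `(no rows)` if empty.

folk | 418 | 4161 ; pop | 391 | 501 ; rock | 285 | 1528

Group songs by genre.
Per group compute: MAX(duration), MIN(plays).
HAVING: drop groups with fewer than 3 rows.
  folk: ids {1, 4, 5, 9} → MAX(duration)=418, MIN(plays)=4161
  pop: ids {3, 10, 11, 12, 14} → MAX(duration)=391, MIN(plays)=501
  rock: ids {2, 6, 7, 8, 13} → MAX(duration)=285, MIN(plays)=1528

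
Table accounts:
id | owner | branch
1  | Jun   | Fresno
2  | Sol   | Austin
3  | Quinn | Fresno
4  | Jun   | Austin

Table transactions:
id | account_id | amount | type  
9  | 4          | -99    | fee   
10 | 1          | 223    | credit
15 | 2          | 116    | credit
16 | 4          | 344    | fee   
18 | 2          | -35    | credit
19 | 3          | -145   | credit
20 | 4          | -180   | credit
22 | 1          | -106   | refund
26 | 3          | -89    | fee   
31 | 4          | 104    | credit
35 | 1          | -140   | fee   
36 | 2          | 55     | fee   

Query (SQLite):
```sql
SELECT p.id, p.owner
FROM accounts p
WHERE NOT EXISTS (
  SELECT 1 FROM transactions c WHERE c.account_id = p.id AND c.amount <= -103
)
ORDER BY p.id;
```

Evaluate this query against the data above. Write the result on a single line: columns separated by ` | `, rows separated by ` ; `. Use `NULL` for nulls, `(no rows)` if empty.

2 | Sol

For each accounts row, check whether any transactions with matching account_id has amount <= -103.
Keep rows where that is false.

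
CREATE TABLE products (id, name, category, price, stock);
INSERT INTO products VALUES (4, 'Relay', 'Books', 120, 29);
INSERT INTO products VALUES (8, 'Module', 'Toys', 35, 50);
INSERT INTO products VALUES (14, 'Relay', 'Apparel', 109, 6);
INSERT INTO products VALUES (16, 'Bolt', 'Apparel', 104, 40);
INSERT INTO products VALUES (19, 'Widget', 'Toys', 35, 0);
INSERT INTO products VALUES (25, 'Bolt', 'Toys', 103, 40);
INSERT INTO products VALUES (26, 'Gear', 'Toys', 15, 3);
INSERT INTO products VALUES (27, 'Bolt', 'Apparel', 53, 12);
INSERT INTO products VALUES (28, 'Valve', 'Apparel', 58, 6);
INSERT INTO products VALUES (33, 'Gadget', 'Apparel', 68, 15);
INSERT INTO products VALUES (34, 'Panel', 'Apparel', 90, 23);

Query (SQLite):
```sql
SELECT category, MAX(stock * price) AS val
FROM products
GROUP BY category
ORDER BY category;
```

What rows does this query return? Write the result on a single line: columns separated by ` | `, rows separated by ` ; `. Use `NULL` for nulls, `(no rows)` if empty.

Apparel | 4160 ; Books | 3480 ; Toys | 4120

For each row compute stock * price.
Group by category; take MAX of the expression per group.
  Apparel: ids {14, 16, 27, 28, 33, 34} → MAX(stock * price)=4160
  Books: ids {4} → MAX(stock * price)=3480
  Toys: ids {8, 19, 25, 26} → MAX(stock * price)=4120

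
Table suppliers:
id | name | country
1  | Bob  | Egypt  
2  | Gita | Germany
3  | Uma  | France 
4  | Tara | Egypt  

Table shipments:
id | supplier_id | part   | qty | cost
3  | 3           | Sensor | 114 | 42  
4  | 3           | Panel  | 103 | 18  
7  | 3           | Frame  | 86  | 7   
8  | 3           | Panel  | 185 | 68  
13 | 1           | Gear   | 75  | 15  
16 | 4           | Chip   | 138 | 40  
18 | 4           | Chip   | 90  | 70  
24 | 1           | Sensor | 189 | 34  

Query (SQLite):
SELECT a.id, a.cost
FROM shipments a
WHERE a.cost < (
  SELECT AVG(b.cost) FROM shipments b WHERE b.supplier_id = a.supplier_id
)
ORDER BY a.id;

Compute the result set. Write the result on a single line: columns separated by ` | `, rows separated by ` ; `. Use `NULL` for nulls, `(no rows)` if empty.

4 | 18 ; 7 | 7 ; 13 | 15 ; 16 | 40

For each shipments row a, compute AVG(cost) over rows sharing a.supplier_id.
Keep row a if a.cost < that per-group AVG.
  supplier_id=1: AVG(cost) = 24.5
  supplier_id=3: AVG(cost) = 33.75
  supplier_id=4: AVG(cost) = 55.0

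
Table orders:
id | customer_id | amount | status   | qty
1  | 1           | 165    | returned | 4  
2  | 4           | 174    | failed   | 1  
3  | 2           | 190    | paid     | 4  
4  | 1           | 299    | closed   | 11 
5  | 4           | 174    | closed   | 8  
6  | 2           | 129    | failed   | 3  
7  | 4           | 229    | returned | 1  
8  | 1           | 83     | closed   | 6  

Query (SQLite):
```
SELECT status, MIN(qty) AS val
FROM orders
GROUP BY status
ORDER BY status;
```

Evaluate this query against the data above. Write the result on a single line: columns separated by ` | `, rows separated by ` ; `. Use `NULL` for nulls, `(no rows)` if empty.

Partition orders by status; compute MIN(qty) within each group.
  closed: ids {4, 5, 8} → MIN(qty)=6
  failed: ids {2, 6} → MIN(qty)=1
  paid: ids {3} → MIN(qty)=4
  returned: ids {1, 7} → MIN(qty)=1

closed | 6 ; failed | 1 ; paid | 4 ; returned | 1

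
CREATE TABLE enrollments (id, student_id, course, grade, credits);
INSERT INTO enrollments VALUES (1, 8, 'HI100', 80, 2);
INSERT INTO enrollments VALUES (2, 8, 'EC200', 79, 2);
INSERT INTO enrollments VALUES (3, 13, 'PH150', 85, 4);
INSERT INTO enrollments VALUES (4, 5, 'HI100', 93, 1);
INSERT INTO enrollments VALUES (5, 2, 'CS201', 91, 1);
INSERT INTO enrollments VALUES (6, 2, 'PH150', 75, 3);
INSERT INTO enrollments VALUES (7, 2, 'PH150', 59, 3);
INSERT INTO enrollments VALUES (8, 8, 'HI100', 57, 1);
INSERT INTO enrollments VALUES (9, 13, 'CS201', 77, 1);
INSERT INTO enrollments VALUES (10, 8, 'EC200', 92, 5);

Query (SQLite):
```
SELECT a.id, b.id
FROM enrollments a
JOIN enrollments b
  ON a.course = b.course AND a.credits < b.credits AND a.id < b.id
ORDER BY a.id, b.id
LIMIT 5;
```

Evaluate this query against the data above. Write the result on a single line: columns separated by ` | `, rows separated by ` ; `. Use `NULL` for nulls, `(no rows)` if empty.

Pairs (a,b) with same course, a.credits < b.credits, a.id < b.id.
course groups: CS201:{5,9} EC200:{2,10} HI100:{1,4,8} PH150:{3,6,7}
Ordered by (a.id, b.id); first 5.

2 | 10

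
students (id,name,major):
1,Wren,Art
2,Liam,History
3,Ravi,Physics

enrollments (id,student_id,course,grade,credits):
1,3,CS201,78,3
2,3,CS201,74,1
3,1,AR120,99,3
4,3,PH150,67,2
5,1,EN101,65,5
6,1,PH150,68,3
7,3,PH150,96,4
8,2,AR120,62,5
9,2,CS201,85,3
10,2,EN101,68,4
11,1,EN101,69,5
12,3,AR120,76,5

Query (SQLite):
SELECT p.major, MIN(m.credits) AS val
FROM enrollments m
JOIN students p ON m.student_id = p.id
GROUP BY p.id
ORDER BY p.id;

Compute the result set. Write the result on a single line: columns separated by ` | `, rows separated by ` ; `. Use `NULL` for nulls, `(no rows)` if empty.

Join each enrollments row to its students via student_id.
Group joined rows by students.id; compute MIN(m.credits) per group.
  1: ids {3, 5, 6, 11} → MIN(m.credits)=3
  2: ids {8, 9, 10} → MIN(m.credits)=3
  3: ids {1, 2, 4, 7, 12} → MIN(m.credits)=1

Art | 3 ; History | 3 ; Physics | 1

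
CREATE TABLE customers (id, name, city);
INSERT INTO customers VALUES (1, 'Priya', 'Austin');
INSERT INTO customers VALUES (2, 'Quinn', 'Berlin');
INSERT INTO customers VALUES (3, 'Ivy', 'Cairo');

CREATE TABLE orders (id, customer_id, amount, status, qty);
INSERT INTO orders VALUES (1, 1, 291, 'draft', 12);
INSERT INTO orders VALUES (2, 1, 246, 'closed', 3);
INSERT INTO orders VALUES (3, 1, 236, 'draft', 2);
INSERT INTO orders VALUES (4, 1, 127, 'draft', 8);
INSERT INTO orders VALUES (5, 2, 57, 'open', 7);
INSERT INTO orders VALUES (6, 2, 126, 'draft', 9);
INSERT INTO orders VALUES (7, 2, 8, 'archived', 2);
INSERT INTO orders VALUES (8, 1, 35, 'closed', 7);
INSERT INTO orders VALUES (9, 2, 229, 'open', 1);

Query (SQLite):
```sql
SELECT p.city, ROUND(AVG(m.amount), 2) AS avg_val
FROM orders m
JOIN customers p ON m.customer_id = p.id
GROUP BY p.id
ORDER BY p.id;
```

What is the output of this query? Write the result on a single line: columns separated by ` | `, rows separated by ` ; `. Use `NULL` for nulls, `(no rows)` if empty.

Join each orders row to its customers via customer_id.
Group joined rows by customers.id; compute ROUND(AVG(m.amount), 2) per group.
  1: ids {1, 2, 3, 4, 8} → ROUND(AVG(m.amount), 2)=187
  2: ids {5, 6, 7, 9} → ROUND(AVG(m.amount), 2)=105

Austin | 187 ; Berlin | 105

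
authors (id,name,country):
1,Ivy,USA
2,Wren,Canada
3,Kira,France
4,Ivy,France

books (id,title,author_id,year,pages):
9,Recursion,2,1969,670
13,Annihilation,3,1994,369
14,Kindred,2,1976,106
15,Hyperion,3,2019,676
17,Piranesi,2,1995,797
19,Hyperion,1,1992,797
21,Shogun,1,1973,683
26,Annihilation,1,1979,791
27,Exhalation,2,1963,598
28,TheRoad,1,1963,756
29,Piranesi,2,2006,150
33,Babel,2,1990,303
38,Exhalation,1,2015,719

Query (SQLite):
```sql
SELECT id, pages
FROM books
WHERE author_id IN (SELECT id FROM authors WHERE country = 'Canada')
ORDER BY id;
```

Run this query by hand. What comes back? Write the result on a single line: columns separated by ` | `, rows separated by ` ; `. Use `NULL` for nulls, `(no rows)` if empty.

9 | 670 ; 14 | 106 ; 17 | 797 ; 27 | 598 ; 29 | 150 ; 33 | 303

Inner query: authors.id where country = 'Canada'.
Outer: keep books rows whose author_id is in that set.
Inner query → {2}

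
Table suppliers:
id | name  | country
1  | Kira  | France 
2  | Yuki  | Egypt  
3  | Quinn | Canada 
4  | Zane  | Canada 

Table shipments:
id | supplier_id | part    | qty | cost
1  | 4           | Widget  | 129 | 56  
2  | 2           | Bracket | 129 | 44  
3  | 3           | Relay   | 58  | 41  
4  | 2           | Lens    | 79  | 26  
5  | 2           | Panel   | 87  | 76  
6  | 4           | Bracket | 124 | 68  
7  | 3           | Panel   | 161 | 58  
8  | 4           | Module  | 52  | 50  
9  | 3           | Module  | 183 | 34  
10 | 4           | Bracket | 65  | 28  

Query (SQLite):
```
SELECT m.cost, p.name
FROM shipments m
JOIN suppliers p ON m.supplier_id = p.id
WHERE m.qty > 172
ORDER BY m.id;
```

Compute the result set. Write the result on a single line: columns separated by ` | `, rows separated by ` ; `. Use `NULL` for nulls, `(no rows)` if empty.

Each shipments row matches the suppliers row where supplier_id = suppliers.id.
Then keep rows with m.qty > 172.

34 | Quinn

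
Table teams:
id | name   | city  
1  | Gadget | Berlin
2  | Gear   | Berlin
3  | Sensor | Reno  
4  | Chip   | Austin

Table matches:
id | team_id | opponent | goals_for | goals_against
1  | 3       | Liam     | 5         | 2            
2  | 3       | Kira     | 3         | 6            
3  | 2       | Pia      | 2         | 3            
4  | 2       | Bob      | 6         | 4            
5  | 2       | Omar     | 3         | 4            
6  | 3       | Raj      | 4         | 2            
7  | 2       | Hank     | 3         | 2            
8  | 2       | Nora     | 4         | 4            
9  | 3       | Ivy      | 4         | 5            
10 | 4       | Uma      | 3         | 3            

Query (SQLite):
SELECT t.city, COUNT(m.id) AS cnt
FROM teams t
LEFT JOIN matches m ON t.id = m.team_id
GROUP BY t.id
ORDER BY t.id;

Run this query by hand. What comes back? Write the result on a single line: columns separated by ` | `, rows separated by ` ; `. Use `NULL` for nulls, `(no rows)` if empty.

LEFT JOIN keeps every teams row; unmatched ones get NULL for matches columns.
Group by teams.id and compute COUNT(m.id). COUNT(col) of an all-NULL group is 0.
  1: ids {—} → COUNT(m.id)=0
  2: ids {3, 4, 5, 7, 8} → COUNT(m.id)=5
  3: ids {1, 2, 6, 9} → COUNT(m.id)=4
  4: ids {10} → COUNT(m.id)=1

Berlin | 0 ; Berlin | 5 ; Reno | 4 ; Austin | 1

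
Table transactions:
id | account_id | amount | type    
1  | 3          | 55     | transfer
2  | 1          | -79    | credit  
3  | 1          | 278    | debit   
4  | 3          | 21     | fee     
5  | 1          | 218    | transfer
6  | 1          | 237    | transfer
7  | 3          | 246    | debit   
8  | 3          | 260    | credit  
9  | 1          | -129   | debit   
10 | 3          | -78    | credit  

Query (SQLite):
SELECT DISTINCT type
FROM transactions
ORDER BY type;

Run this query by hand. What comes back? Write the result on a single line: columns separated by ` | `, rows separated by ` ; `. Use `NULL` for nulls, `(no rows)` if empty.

Collect distinct type values from transactions.

credit ; debit ; fee ; transfer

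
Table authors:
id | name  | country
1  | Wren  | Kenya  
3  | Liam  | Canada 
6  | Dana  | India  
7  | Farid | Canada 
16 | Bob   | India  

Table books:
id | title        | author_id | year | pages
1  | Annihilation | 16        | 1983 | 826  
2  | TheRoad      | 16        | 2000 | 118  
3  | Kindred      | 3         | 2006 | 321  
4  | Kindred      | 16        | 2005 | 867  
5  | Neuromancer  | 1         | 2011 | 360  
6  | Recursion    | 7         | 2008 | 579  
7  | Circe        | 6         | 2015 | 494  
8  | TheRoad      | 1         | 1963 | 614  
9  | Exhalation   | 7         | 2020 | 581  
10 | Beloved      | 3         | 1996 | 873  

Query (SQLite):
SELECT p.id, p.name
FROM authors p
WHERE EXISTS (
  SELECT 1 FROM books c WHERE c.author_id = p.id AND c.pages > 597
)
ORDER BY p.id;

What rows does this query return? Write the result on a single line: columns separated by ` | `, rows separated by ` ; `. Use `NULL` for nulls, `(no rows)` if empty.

1 | Wren ; 3 | Liam ; 16 | Bob

For each authors row, check whether any books with matching author_id has pages > 597.
Keep rows where that is true.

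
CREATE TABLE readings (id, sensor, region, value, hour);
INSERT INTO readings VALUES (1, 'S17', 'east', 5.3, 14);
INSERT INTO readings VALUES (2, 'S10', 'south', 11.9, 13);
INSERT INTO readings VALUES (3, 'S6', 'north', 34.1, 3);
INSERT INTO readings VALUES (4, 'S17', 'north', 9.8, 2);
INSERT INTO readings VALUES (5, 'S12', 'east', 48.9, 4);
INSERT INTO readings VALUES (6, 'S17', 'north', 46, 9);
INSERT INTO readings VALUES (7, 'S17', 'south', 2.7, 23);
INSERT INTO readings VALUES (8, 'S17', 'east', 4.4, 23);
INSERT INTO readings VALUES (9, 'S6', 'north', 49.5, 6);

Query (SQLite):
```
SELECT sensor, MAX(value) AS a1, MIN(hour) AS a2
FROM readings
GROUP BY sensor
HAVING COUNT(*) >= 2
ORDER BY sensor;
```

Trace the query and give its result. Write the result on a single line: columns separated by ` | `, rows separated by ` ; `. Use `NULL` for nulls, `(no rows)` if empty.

S17 | 46 | 2 ; S6 | 49.5 | 3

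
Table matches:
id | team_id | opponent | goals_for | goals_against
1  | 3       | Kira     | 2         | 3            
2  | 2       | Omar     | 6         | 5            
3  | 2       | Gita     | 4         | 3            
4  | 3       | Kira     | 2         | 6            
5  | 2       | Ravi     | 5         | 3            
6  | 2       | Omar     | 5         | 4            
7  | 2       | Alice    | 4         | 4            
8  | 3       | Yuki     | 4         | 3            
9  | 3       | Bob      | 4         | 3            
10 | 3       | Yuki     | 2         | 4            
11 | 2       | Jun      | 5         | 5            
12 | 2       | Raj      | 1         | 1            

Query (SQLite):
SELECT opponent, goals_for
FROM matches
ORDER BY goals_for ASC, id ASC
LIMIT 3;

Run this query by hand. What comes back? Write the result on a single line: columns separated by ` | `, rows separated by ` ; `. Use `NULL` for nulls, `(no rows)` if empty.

Raj | 1 ; Kira | 2 ; Kira | 2

Sort by goals_for asc, tiebreak id asc: (1, id=12), (2, id=1), (2, id=4), (2, id=10), (4, id=3), (4, id=7) …. Take first 3.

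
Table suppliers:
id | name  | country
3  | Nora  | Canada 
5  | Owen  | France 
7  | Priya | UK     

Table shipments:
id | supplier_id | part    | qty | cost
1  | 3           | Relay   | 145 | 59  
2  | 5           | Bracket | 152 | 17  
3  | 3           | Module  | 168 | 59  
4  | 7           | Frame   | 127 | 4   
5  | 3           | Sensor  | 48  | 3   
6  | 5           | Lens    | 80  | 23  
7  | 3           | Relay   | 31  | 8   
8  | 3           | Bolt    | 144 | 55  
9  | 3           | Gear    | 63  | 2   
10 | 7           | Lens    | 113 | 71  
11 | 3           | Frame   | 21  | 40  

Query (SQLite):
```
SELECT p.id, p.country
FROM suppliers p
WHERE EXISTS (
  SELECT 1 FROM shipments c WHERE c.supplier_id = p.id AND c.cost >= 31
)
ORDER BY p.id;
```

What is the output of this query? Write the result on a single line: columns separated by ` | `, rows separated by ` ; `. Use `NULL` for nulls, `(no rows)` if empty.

For each suppliers row, check whether any shipments with matching supplier_id has cost >= 31.
Keep rows where that is true.

3 | Canada ; 7 | UK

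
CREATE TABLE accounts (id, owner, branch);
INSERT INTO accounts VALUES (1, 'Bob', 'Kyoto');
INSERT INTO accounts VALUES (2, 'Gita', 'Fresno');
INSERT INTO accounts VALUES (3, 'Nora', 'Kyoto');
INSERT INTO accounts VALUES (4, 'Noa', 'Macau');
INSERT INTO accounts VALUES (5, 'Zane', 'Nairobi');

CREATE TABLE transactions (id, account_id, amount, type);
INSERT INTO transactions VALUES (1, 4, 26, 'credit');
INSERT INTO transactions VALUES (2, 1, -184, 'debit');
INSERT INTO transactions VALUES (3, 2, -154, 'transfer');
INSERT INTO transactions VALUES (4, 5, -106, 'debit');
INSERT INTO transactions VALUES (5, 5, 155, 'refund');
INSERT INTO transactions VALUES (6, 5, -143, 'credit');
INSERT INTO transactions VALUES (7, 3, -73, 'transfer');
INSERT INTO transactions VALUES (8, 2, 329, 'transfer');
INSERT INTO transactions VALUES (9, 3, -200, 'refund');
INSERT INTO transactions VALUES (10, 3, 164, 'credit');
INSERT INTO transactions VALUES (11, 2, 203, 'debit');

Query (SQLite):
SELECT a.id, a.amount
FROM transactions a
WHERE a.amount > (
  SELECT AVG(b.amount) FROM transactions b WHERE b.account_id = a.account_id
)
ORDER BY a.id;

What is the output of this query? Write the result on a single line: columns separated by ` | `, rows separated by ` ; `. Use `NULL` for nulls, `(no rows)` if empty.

5 | 155 ; 8 | 329 ; 10 | 164 ; 11 | 203

For each transactions row a, compute AVG(amount) over rows sharing a.account_id.
Keep row a if a.amount > that per-group AVG.
  account_id=1: AVG(amount) = -184.0
  account_id=2: AVG(amount) = 126.0
  account_id=3: AVG(amount) = -36.333333
  account_id=4: AVG(amount) = 26.0
  account_id=5: AVG(amount) = -31.333333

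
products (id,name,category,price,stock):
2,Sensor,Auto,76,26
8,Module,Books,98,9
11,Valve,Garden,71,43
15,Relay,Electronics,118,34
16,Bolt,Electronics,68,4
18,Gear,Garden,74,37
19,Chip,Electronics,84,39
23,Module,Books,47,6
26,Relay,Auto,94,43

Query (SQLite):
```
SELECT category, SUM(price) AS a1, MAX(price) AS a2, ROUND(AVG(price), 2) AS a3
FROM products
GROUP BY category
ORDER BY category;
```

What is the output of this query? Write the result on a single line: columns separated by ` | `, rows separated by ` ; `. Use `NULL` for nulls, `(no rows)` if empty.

Group products by category.
Per group compute: SUM(price), MAX(price), ROUND(AVG(price), 2).
  Auto: ids {2, 26} → SUM(price)=170, MAX(price)=94, ROUND(AVG(price), 2)=85
  Books: ids {8, 23} → SUM(price)=145, MAX(price)=98, ROUND(AVG(price), 2)=72.5
  Electronics: ids {15, 16, 19} → SUM(price)=270, MAX(price)=118, ROUND(AVG(price), 2)=90
  Garden: ids {11, 18} → SUM(price)=145, MAX(price)=74, ROUND(AVG(price), 2)=72.5

Auto | 170 | 94 | 85 ; Books | 145 | 98 | 72.5 ; Electronics | 270 | 118 | 90 ; Garden | 145 | 74 | 72.5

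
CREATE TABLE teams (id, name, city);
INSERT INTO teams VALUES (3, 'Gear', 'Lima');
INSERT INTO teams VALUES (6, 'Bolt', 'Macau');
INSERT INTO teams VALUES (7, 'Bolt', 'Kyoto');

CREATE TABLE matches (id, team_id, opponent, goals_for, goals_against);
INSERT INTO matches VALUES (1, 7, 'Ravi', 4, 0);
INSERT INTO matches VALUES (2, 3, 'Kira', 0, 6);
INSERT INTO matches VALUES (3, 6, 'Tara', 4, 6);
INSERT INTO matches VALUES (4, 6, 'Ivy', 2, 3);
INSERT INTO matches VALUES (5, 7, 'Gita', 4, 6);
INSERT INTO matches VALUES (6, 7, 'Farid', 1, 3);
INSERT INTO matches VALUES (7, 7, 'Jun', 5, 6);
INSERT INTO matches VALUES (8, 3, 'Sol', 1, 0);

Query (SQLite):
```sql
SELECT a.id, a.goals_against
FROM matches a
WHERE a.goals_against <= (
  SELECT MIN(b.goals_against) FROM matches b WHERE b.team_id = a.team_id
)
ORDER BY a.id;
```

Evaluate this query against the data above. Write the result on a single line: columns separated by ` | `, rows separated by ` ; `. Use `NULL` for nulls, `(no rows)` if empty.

For each matches row a, compute MIN(goals_against) over rows sharing a.team_id.
Keep row a if a.goals_against <= that per-group MIN.
  team_id=3: MIN(goals_against) = 0
  team_id=6: MIN(goals_against) = 3
  team_id=7: MIN(goals_against) = 0

1 | 0 ; 4 | 3 ; 8 | 0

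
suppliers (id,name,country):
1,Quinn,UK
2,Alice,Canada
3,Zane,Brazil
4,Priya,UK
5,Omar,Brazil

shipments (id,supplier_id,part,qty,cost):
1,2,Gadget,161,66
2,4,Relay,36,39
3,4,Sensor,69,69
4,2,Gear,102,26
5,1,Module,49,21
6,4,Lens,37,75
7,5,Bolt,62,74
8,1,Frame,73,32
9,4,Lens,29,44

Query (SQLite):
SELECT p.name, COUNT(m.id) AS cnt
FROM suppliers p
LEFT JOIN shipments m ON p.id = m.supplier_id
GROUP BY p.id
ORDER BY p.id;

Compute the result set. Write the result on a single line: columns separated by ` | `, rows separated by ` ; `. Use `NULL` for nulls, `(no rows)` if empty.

LEFT JOIN keeps every suppliers row; unmatched ones get NULL for shipments columns.
Group by suppliers.id and compute COUNT(m.id). COUNT(col) of an all-NULL group is 0.
  1: ids {5, 8} → COUNT(m.id)=2
  2: ids {1, 4} → COUNT(m.id)=2
  3: ids {—} → COUNT(m.id)=0
  4: ids {2, 3, 6, 9} → COUNT(m.id)=4
  5: ids {7} → COUNT(m.id)=1

Quinn | 2 ; Alice | 2 ; Zane | 0 ; Priya | 4 ; Omar | 1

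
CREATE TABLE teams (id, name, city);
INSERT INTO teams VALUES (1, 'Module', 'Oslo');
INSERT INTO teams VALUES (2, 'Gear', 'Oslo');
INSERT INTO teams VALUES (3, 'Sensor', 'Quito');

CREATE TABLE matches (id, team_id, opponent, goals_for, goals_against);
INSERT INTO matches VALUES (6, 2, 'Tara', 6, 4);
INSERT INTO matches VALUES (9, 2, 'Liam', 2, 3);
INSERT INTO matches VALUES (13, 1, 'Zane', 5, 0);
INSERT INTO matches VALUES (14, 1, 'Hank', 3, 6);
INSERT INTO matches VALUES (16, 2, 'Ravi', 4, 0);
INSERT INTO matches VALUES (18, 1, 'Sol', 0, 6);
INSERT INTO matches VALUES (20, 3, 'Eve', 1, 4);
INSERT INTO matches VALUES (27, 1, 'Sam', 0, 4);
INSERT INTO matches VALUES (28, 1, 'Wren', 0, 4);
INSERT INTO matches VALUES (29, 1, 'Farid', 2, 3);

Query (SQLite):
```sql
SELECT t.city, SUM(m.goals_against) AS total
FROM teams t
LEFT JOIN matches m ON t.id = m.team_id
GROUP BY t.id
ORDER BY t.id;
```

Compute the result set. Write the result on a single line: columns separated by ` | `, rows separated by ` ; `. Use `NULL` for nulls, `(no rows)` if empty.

Oslo | 23 ; Oslo | 7 ; Quito | 4

LEFT JOIN keeps every teams row; unmatched ones get NULL for matches columns.
Group by teams.id and compute SUM(m.goals_against). SUM over an all-NULL group is NULL.
  1: ids {13, 14, 18, 27, 28, 29} → SUM(m.goals_against)=23
  2: ids {6, 9, 16} → SUM(m.goals_against)=7
  3: ids {20} → SUM(m.goals_against)=4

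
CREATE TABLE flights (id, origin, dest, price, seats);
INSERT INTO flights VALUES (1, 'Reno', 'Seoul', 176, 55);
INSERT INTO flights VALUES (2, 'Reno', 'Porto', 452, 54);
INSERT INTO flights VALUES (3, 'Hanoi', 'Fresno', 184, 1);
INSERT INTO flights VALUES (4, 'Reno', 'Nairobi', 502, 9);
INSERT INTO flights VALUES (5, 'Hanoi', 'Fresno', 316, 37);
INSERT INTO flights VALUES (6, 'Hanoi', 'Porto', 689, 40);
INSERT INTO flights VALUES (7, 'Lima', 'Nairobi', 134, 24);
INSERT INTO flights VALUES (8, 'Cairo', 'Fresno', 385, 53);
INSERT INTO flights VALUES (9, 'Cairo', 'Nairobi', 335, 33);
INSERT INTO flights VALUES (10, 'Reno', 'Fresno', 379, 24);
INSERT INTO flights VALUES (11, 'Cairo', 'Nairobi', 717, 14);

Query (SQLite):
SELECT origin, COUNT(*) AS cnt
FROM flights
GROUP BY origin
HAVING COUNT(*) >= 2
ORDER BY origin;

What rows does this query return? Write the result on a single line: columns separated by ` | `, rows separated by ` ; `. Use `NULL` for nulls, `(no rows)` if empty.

Cairo | 3 ; Hanoi | 3 ; Reno | 4

Partition flights by origin; compute COUNT(*) within each group.
HAVING: keep groups with count ≥ 2.
  Cairo: ids {8, 9, 11} → COUNT(*)=3
  Hanoi: ids {3, 5, 6} → COUNT(*)=3
  Lima: ids {7} → COUNT(*)=1
  Reno: ids {1, 2, 4, 10} → COUNT(*)=4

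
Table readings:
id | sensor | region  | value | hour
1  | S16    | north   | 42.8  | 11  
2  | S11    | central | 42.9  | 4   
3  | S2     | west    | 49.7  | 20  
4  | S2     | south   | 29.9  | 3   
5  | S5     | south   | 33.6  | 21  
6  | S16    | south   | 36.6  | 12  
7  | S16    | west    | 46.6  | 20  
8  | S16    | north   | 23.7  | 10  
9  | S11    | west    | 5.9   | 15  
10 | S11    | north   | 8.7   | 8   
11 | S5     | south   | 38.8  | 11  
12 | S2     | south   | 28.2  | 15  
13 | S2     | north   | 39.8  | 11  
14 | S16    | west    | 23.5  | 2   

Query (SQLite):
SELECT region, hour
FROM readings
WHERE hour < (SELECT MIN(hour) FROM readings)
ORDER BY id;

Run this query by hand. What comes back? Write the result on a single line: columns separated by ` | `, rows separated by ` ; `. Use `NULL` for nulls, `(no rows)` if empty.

Scalar subquery: MIN(hour) over all readings rows = 2.
Keep rows where hour < that value.

(no rows)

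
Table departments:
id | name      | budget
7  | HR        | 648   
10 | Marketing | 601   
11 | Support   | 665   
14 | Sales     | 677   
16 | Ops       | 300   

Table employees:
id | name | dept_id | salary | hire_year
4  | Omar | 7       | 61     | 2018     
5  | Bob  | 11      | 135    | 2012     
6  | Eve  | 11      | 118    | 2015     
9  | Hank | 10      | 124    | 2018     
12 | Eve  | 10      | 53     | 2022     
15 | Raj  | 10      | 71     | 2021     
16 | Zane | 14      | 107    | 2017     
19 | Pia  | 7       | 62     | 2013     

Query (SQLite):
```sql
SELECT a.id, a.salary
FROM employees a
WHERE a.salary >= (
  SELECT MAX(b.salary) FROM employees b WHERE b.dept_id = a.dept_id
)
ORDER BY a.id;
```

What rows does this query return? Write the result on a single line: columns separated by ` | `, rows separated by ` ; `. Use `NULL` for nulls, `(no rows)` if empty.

5 | 135 ; 9 | 124 ; 16 | 107 ; 19 | 62

For each employees row a, compute MAX(salary) over rows sharing a.dept_id.
Keep row a if a.salary >= that per-group MAX.
  dept_id=7: MAX(salary) = 62
  dept_id=10: MAX(salary) = 124
  dept_id=11: MAX(salary) = 135
  dept_id=14: MAX(salary) = 107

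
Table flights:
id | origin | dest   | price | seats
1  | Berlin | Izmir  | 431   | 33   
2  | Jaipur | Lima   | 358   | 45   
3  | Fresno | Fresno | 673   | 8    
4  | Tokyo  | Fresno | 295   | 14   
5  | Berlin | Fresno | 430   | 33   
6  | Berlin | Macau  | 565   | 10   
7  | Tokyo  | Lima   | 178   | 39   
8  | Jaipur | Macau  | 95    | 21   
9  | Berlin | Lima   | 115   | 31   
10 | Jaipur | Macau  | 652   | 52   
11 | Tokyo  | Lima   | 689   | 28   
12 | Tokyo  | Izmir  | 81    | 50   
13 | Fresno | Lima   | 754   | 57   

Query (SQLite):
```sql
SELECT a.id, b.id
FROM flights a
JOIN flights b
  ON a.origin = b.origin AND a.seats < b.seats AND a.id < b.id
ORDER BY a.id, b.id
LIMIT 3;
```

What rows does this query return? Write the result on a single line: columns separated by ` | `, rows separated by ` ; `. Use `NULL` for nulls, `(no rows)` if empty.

2 | 10 ; 3 | 13 ; 4 | 7

Pairs (a,b) with same origin, a.seats < b.seats, a.id < b.id.
origin groups: Berlin:{1,5,6,9} Fresno:{3,13} Jaipur:{2,8,10} Tokyo:{4,7,11,12}
Ordered by (a.id, b.id); first 3.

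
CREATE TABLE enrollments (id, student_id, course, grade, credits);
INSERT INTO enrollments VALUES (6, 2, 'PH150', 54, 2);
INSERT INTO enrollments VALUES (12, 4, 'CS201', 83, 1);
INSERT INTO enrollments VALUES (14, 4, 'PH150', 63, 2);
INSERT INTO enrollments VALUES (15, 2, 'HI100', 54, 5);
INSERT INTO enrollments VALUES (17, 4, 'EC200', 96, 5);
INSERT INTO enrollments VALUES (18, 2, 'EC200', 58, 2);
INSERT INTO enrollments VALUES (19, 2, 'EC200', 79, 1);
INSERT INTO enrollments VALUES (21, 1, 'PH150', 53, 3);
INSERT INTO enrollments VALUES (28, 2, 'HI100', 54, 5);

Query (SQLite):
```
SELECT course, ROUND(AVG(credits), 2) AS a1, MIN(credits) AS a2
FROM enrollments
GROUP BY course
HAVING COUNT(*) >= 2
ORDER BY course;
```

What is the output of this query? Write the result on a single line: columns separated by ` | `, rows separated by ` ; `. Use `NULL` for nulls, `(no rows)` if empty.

Group enrollments by course.
Per group compute: ROUND(AVG(credits), 2), MIN(credits).
HAVING: drop groups with fewer than 2 rows.
  CS201: ids {12} → ROUND(AVG(credits), 2)=1, MIN(credits)=1
  EC200: ids {17, 18, 19} → ROUND(AVG(credits), 2)=2.67, MIN(credits)=1
  HI100: ids {15, 28} → ROUND(AVG(credits), 2)=5, MIN(credits)=5
  PH150: ids {6, 14, 21} → ROUND(AVG(credits), 2)=2.33, MIN(credits)=2

EC200 | 2.67 | 1 ; HI100 | 5 | 5 ; PH150 | 2.33 | 2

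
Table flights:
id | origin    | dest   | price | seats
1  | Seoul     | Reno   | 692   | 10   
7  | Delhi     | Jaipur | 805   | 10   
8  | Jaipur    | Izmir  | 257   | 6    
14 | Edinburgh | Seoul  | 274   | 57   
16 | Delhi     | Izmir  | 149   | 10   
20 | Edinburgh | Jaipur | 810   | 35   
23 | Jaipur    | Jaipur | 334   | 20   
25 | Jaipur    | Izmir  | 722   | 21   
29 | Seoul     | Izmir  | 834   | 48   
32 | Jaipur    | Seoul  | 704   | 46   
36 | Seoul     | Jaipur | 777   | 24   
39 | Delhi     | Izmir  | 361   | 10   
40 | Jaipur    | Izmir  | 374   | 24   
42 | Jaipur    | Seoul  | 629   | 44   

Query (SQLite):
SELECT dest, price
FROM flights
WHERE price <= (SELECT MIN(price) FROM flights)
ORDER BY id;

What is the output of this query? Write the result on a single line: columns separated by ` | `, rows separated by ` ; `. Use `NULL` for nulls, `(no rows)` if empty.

Scalar subquery: MIN(price) over all flights rows = 149.
Keep rows where price <= that value.

Izmir | 149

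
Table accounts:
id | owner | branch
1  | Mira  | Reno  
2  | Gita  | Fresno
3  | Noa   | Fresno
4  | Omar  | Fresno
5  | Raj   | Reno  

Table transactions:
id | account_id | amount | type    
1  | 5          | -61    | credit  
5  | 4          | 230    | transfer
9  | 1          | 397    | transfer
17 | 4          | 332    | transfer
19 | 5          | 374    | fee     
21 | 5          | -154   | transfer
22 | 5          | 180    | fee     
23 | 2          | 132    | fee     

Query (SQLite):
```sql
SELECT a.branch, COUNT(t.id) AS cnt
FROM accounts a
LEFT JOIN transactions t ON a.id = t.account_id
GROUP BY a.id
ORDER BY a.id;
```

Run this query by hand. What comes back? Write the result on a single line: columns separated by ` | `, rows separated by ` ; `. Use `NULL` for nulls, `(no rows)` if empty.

Reno | 1 ; Fresno | 1 ; Fresno | 0 ; Fresno | 2 ; Reno | 4

LEFT JOIN keeps every accounts row; unmatched ones get NULL for transactions columns.
Group by accounts.id and compute COUNT(t.id). COUNT(col) of an all-NULL group is 0.
  1: ids {9} → COUNT(t.id)=1
  2: ids {23} → COUNT(t.id)=1
  3: ids {—} → COUNT(t.id)=0
  4: ids {5, 17} → COUNT(t.id)=2
  5: ids {1, 19, 21, 22} → COUNT(t.id)=4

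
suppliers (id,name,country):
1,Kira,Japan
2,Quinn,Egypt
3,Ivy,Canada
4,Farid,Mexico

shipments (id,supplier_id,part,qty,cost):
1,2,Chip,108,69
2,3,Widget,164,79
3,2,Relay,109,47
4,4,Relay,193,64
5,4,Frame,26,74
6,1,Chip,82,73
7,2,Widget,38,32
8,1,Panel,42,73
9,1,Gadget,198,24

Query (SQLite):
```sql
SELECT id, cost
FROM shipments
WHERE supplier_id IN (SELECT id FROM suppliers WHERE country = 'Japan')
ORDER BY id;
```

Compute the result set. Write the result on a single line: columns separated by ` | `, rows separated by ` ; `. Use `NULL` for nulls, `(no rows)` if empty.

6 | 73 ; 8 | 73 ; 9 | 24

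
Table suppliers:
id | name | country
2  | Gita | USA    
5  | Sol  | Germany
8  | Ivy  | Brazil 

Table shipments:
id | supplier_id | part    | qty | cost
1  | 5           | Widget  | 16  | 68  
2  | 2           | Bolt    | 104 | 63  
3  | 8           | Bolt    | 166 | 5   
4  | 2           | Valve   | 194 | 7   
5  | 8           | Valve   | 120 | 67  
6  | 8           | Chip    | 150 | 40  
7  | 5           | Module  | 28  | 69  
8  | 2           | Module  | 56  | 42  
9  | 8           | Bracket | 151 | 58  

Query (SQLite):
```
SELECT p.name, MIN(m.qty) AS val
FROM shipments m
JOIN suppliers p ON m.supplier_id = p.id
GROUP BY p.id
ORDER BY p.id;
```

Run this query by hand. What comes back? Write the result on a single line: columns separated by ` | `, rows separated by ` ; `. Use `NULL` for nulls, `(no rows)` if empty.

Join each shipments row to its suppliers via supplier_id.
Group joined rows by suppliers.id; compute MIN(m.qty) per group.
  2: ids {2, 4, 8} → MIN(m.qty)=56
  5: ids {1, 7} → MIN(m.qty)=16
  8: ids {3, 5, 6, 9} → MIN(m.qty)=120

Gita | 56 ; Sol | 16 ; Ivy | 120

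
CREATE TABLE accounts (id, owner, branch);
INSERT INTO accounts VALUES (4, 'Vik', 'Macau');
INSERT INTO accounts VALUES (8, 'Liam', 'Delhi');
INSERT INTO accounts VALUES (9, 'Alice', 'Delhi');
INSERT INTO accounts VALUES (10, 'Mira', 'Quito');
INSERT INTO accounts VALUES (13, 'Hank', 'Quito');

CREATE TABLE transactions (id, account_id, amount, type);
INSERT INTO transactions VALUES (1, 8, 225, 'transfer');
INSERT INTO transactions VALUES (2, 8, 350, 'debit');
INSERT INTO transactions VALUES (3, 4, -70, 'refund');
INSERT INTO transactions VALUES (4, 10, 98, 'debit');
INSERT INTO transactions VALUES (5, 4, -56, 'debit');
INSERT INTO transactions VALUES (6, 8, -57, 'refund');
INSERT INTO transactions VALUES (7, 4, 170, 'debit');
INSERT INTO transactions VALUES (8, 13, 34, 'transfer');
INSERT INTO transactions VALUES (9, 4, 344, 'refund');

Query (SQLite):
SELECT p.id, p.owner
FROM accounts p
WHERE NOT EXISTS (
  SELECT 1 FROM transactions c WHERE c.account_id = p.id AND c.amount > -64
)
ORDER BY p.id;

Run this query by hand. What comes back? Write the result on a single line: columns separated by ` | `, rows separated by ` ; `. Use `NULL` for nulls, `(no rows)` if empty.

For each accounts row, check whether any transactions with matching account_id has amount > -64.
Keep rows where that is false.

9 | Alice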